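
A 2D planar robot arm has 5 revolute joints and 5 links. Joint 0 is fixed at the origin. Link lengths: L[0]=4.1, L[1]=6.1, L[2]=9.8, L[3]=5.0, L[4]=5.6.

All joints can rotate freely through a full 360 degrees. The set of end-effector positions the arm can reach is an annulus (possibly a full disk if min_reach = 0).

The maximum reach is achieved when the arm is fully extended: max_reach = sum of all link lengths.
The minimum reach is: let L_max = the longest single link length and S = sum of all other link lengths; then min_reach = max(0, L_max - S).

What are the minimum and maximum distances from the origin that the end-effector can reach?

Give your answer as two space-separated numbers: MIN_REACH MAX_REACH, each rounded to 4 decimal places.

Answer: 0.0000 30.6000

Derivation:
Link lengths: [4.1, 6.1, 9.8, 5.0, 5.6]
max_reach = 4.1 + 6.1 + 9.8 + 5 + 5.6 = 30.6
L_max = max([4.1, 6.1, 9.8, 5.0, 5.6]) = 9.8
S (sum of others) = 30.6 - 9.8 = 20.8
min_reach = max(0, 9.8 - 20.8) = max(0, -11) = 0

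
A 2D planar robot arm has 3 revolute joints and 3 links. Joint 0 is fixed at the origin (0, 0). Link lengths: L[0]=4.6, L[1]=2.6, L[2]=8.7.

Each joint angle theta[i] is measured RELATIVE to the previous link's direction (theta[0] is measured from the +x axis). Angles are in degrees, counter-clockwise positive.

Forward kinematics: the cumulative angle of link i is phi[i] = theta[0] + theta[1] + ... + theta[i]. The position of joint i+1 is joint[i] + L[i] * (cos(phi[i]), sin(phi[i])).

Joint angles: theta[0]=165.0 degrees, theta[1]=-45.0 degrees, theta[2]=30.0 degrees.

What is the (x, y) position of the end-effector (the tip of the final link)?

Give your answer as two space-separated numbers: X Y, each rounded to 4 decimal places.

Answer: -13.2777 7.7922

Derivation:
joint[0] = (0.0000, 0.0000)  (base)
link 0: phi[0] = 165 = 165 deg
  cos(165 deg) = -0.9659, sin(165 deg) = 0.2588
  joint[1] = (0.0000, 0.0000) + 4.6 * (-0.9659, 0.2588) = (0.0000 + -4.4433, 0.0000 + 1.1906) = (-4.4433, 1.1906)
link 1: phi[1] = 165 + -45 = 120 deg
  cos(120 deg) = -0.5000, sin(120 deg) = 0.8660
  joint[2] = (-4.4433, 1.1906) + 2.6 * (-0.5000, 0.8660) = (-4.4433 + -1.3000, 1.1906 + 2.2517) = (-5.7433, 3.4422)
link 2: phi[2] = 165 + -45 + 30 = 150 deg
  cos(150 deg) = -0.8660, sin(150 deg) = 0.5000
  joint[3] = (-5.7433, 3.4422) + 8.7 * (-0.8660, 0.5000) = (-5.7433 + -7.5344, 3.4422 + 4.3500) = (-13.2777, 7.7922)
End effector: (-13.2777, 7.7922)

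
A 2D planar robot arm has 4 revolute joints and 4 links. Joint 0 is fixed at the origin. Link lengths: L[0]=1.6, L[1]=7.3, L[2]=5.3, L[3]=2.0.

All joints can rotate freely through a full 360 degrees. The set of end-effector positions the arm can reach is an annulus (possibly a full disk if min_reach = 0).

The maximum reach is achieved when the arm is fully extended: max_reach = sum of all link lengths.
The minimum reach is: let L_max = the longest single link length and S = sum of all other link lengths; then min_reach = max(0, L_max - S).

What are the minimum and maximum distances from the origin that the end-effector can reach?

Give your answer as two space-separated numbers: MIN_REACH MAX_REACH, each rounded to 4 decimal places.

Answer: 0.0000 16.2000

Derivation:
Link lengths: [1.6, 7.3, 5.3, 2.0]
max_reach = 1.6 + 7.3 + 5.3 + 2 = 16.2
L_max = max([1.6, 7.3, 5.3, 2.0]) = 7.3
S (sum of others) = 16.2 - 7.3 = 8.9
min_reach = max(0, 7.3 - 8.9) = max(0, -1.6) = 0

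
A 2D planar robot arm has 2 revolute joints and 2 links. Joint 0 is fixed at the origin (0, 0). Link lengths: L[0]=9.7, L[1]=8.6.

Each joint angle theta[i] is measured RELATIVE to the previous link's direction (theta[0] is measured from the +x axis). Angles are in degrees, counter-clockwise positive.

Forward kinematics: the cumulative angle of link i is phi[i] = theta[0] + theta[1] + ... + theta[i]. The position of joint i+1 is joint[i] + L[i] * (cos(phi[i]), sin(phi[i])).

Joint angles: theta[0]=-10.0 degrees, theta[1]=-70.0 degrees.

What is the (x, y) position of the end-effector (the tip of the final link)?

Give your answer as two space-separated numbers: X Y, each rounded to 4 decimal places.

Answer: 11.0460 -10.1537

Derivation:
joint[0] = (0.0000, 0.0000)  (base)
link 0: phi[0] = -10 = -10 deg
  cos(-10 deg) = 0.9848, sin(-10 deg) = -0.1736
  joint[1] = (0.0000, 0.0000) + 9.7 * (0.9848, -0.1736) = (0.0000 + 9.5526, 0.0000 + -1.6844) = (9.5526, -1.6844)
link 1: phi[1] = -10 + -70 = -80 deg
  cos(-80 deg) = 0.1736, sin(-80 deg) = -0.9848
  joint[2] = (9.5526, -1.6844) + 8.6 * (0.1736, -0.9848) = (9.5526 + 1.4934, -1.6844 + -8.4693) = (11.0460, -10.1537)
End effector: (11.0460, -10.1537)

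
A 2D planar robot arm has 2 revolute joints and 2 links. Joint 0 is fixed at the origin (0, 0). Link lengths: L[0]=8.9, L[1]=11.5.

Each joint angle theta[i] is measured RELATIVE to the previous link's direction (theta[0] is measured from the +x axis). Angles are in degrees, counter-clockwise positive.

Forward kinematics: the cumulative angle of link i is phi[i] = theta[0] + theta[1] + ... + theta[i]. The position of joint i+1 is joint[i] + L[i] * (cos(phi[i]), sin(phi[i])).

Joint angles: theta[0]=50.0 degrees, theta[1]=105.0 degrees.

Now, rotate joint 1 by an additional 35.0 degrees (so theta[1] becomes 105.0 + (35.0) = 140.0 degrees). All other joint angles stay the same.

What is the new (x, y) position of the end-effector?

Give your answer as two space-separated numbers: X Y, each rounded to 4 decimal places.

joint[0] = (0.0000, 0.0000)  (base)
link 0: phi[0] = 50 = 50 deg
  cos(50 deg) = 0.6428, sin(50 deg) = 0.7660
  joint[1] = (0.0000, 0.0000) + 8.9 * (0.6428, 0.7660) = (0.0000 + 5.7208, 0.0000 + 6.8178) = (5.7208, 6.8178)
link 1: phi[1] = 50 + 140 = 190 deg
  cos(190 deg) = -0.9848, sin(190 deg) = -0.1736
  joint[2] = (5.7208, 6.8178) + 11.5 * (-0.9848, -0.1736) = (5.7208 + -11.3253, 6.8178 + -1.9970) = (-5.6045, 4.8208)
End effector: (-5.6045, 4.8208)

Answer: -5.6045 4.8208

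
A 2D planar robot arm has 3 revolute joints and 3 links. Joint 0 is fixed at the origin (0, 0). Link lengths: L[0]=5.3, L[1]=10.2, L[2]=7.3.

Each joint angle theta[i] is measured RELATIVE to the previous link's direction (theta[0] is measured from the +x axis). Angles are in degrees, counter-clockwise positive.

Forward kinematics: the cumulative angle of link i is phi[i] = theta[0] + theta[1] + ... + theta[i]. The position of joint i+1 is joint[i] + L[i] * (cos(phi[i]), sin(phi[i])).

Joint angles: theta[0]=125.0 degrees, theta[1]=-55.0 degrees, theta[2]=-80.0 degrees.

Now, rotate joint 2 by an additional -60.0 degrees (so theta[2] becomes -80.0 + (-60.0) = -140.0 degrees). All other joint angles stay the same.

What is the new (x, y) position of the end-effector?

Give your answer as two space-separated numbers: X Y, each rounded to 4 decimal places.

joint[0] = (0.0000, 0.0000)  (base)
link 0: phi[0] = 125 = 125 deg
  cos(125 deg) = -0.5736, sin(125 deg) = 0.8192
  joint[1] = (0.0000, 0.0000) + 5.3 * (-0.5736, 0.8192) = (0.0000 + -3.0400, 0.0000 + 4.3415) = (-3.0400, 4.3415)
link 1: phi[1] = 125 + -55 = 70 deg
  cos(70 deg) = 0.3420, sin(70 deg) = 0.9397
  joint[2] = (-3.0400, 4.3415) + 10.2 * (0.3420, 0.9397) = (-3.0400 + 3.4886, 4.3415 + 9.5849) = (0.4487, 13.9264)
link 2: phi[2] = 125 + -55 + -140 = -70 deg
  cos(-70 deg) = 0.3420, sin(-70 deg) = -0.9397
  joint[3] = (0.4487, 13.9264) + 7.3 * (0.3420, -0.9397) = (0.4487 + 2.4967, 13.9264 + -6.8598) = (2.9454, 7.0666)
End effector: (2.9454, 7.0666)

Answer: 2.9454 7.0666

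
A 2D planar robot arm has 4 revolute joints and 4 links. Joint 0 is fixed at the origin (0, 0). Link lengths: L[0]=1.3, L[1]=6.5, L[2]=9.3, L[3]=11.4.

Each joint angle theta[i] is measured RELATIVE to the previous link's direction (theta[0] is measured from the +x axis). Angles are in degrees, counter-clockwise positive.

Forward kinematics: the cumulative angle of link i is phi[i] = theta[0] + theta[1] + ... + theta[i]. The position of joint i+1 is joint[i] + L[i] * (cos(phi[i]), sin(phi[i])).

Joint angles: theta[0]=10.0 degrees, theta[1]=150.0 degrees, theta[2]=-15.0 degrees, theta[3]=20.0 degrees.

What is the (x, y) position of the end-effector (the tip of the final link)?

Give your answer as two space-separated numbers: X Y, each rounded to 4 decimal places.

Answer: -23.4574 10.7337

Derivation:
joint[0] = (0.0000, 0.0000)  (base)
link 0: phi[0] = 10 = 10 deg
  cos(10 deg) = 0.9848, sin(10 deg) = 0.1736
  joint[1] = (0.0000, 0.0000) + 1.3 * (0.9848, 0.1736) = (0.0000 + 1.2803, 0.0000 + 0.2257) = (1.2803, 0.2257)
link 1: phi[1] = 10 + 150 = 160 deg
  cos(160 deg) = -0.9397, sin(160 deg) = 0.3420
  joint[2] = (1.2803, 0.2257) + 6.5 * (-0.9397, 0.3420) = (1.2803 + -6.1080, 0.2257 + 2.2231) = (-4.8278, 2.4489)
link 2: phi[2] = 10 + 150 + -15 = 145 deg
  cos(145 deg) = -0.8192, sin(145 deg) = 0.5736
  joint[3] = (-4.8278, 2.4489) + 9.3 * (-0.8192, 0.5736) = (-4.8278 + -7.6181, 2.4489 + 5.3343) = (-12.4459, 7.7831)
link 3: phi[3] = 10 + 150 + -15 + 20 = 165 deg
  cos(165 deg) = -0.9659, sin(165 deg) = 0.2588
  joint[4] = (-12.4459, 7.7831) + 11.4 * (-0.9659, 0.2588) = (-12.4459 + -11.0116, 7.7831 + 2.9505) = (-23.4574, 10.7337)
End effector: (-23.4574, 10.7337)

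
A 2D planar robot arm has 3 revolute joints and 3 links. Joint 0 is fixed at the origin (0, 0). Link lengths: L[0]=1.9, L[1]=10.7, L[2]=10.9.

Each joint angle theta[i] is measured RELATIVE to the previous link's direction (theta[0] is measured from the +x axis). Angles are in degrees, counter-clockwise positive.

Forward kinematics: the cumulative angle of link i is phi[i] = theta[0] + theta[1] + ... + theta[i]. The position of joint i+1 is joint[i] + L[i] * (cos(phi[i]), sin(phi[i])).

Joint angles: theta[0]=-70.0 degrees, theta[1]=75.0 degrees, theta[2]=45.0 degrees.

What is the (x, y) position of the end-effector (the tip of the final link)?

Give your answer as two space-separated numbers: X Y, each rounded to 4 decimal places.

Answer: 18.3155 7.4970

Derivation:
joint[0] = (0.0000, 0.0000)  (base)
link 0: phi[0] = -70 = -70 deg
  cos(-70 deg) = 0.3420, sin(-70 deg) = -0.9397
  joint[1] = (0.0000, 0.0000) + 1.9 * (0.3420, -0.9397) = (0.0000 + 0.6498, 0.0000 + -1.7854) = (0.6498, -1.7854)
link 1: phi[1] = -70 + 75 = 5 deg
  cos(5 deg) = 0.9962, sin(5 deg) = 0.0872
  joint[2] = (0.6498, -1.7854) + 10.7 * (0.9962, 0.0872) = (0.6498 + 10.6593, -1.7854 + 0.9326) = (11.3091, -0.8528)
link 2: phi[2] = -70 + 75 + 45 = 50 deg
  cos(50 deg) = 0.6428, sin(50 deg) = 0.7660
  joint[3] = (11.3091, -0.8528) + 10.9 * (0.6428, 0.7660) = (11.3091 + 7.0064, -0.8528 + 8.3499) = (18.3155, 7.4970)
End effector: (18.3155, 7.4970)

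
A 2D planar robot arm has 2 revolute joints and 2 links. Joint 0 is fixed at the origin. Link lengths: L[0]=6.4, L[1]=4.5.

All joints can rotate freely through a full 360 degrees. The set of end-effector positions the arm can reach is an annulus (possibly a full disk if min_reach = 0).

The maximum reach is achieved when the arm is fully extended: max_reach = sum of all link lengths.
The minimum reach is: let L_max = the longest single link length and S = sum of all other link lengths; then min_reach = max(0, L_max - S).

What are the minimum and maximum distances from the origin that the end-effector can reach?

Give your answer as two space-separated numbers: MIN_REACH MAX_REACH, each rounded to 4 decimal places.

Link lengths: [6.4, 4.5]
max_reach = 6.4 + 4.5 = 10.9
L_max = max([6.4, 4.5]) = 6.4
S (sum of others) = 10.9 - 6.4 = 4.5
min_reach = max(0, 6.4 - 4.5) = max(0, 1.9) = 1.9

Answer: 1.9000 10.9000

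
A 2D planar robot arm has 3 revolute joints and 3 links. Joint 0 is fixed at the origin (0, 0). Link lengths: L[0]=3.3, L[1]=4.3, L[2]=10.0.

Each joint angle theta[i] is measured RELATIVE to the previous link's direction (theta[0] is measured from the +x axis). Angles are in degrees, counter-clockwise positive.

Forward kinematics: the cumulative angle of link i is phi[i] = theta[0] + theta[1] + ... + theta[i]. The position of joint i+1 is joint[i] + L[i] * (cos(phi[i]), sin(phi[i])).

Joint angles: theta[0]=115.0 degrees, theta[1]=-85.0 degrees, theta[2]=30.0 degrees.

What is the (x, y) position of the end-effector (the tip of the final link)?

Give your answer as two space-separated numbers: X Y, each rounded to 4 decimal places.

Answer: 7.3293 13.8011

Derivation:
joint[0] = (0.0000, 0.0000)  (base)
link 0: phi[0] = 115 = 115 deg
  cos(115 deg) = -0.4226, sin(115 deg) = 0.9063
  joint[1] = (0.0000, 0.0000) + 3.3 * (-0.4226, 0.9063) = (0.0000 + -1.3946, 0.0000 + 2.9908) = (-1.3946, 2.9908)
link 1: phi[1] = 115 + -85 = 30 deg
  cos(30 deg) = 0.8660, sin(30 deg) = 0.5000
  joint[2] = (-1.3946, 2.9908) + 4.3 * (0.8660, 0.5000) = (-1.3946 + 3.7239, 2.9908 + 2.1500) = (2.3293, 5.1408)
link 2: phi[2] = 115 + -85 + 30 = 60 deg
  cos(60 deg) = 0.5000, sin(60 deg) = 0.8660
  joint[3] = (2.3293, 5.1408) + 10 * (0.5000, 0.8660) = (2.3293 + 5.0000, 5.1408 + 8.6603) = (7.3293, 13.8011)
End effector: (7.3293, 13.8011)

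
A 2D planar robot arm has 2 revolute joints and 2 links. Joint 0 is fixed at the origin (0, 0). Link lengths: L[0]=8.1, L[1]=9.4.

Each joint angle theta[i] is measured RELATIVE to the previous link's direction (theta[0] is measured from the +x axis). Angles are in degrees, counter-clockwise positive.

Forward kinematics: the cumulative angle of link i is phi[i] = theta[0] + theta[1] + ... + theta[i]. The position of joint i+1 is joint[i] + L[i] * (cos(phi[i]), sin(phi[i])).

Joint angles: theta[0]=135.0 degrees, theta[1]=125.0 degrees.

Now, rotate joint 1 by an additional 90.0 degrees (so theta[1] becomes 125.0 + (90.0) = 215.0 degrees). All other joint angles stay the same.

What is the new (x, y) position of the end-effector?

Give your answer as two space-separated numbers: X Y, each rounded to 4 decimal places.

joint[0] = (0.0000, 0.0000)  (base)
link 0: phi[0] = 135 = 135 deg
  cos(135 deg) = -0.7071, sin(135 deg) = 0.7071
  joint[1] = (0.0000, 0.0000) + 8.1 * (-0.7071, 0.7071) = (0.0000 + -5.7276, 0.0000 + 5.7276) = (-5.7276, 5.7276)
link 1: phi[1] = 135 + 215 = 350 deg
  cos(350 deg) = 0.9848, sin(350 deg) = -0.1736
  joint[2] = (-5.7276, 5.7276) + 9.4 * (0.9848, -0.1736) = (-5.7276 + 9.2572, 5.7276 + -1.6323) = (3.5296, 4.0953)
End effector: (3.5296, 4.0953)

Answer: 3.5296 4.0953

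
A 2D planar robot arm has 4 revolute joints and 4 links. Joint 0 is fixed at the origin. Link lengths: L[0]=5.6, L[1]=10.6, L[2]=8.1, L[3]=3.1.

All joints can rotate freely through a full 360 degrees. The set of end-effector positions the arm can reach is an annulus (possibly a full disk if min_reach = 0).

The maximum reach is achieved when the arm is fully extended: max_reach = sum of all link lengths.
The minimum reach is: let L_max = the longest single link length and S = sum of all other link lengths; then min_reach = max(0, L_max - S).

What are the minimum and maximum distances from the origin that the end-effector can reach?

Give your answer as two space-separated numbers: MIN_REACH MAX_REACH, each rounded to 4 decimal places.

Answer: 0.0000 27.4000

Derivation:
Link lengths: [5.6, 10.6, 8.1, 3.1]
max_reach = 5.6 + 10.6 + 8.1 + 3.1 = 27.4
L_max = max([5.6, 10.6, 8.1, 3.1]) = 10.6
S (sum of others) = 27.4 - 10.6 = 16.8
min_reach = max(0, 10.6 - 16.8) = max(0, -6.2) = 0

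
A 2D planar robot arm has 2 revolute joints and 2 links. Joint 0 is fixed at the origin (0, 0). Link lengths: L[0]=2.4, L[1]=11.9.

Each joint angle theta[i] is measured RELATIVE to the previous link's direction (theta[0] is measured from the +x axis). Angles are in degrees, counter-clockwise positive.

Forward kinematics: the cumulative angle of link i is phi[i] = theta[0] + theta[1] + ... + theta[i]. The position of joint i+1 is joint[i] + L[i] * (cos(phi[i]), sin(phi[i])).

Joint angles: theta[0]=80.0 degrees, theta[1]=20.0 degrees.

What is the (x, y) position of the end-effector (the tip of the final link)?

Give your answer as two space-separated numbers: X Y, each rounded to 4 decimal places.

joint[0] = (0.0000, 0.0000)  (base)
link 0: phi[0] = 80 = 80 deg
  cos(80 deg) = 0.1736, sin(80 deg) = 0.9848
  joint[1] = (0.0000, 0.0000) + 2.4 * (0.1736, 0.9848) = (0.0000 + 0.4168, 0.0000 + 2.3635) = (0.4168, 2.3635)
link 1: phi[1] = 80 + 20 = 100 deg
  cos(100 deg) = -0.1736, sin(100 deg) = 0.9848
  joint[2] = (0.4168, 2.3635) + 11.9 * (-0.1736, 0.9848) = (0.4168 + -2.0664, 2.3635 + 11.7192) = (-1.6497, 14.0828)
End effector: (-1.6497, 14.0828)

Answer: -1.6497 14.0828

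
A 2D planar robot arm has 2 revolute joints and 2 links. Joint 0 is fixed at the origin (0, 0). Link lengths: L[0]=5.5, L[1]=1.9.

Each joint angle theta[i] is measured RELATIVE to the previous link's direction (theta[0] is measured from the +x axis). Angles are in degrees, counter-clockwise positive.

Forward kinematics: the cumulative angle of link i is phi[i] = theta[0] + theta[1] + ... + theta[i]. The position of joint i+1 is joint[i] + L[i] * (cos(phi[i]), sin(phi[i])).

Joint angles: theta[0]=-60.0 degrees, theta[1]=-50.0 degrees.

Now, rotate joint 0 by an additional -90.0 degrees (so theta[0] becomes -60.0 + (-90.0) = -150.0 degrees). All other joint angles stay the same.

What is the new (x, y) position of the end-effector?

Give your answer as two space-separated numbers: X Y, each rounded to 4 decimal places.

joint[0] = (0.0000, 0.0000)  (base)
link 0: phi[0] = -150 = -150 deg
  cos(-150 deg) = -0.8660, sin(-150 deg) = -0.5000
  joint[1] = (0.0000, 0.0000) + 5.5 * (-0.8660, -0.5000) = (0.0000 + -4.7631, 0.0000 + -2.7500) = (-4.7631, -2.7500)
link 1: phi[1] = -150 + -50 = -200 deg
  cos(-200 deg) = -0.9397, sin(-200 deg) = 0.3420
  joint[2] = (-4.7631, -2.7500) + 1.9 * (-0.9397, 0.3420) = (-4.7631 + -1.7854, -2.7500 + 0.6498) = (-6.5486, -2.1002)
End effector: (-6.5486, -2.1002)

Answer: -6.5486 -2.1002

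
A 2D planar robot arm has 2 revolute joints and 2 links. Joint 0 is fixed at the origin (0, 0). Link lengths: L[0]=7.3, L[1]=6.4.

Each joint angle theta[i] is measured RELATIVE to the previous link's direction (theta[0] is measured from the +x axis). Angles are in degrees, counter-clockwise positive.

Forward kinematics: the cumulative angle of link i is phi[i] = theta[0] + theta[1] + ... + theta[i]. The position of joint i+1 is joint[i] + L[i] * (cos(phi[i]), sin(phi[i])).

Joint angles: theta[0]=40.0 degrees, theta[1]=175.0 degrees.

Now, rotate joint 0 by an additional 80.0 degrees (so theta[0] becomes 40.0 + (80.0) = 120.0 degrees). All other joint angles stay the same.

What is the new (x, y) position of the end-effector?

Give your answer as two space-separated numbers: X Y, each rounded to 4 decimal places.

Answer: -0.9452 0.5216

Derivation:
joint[0] = (0.0000, 0.0000)  (base)
link 0: phi[0] = 120 = 120 deg
  cos(120 deg) = -0.5000, sin(120 deg) = 0.8660
  joint[1] = (0.0000, 0.0000) + 7.3 * (-0.5000, 0.8660) = (0.0000 + -3.6500, 0.0000 + 6.3220) = (-3.6500, 6.3220)
link 1: phi[1] = 120 + 175 = 295 deg
  cos(295 deg) = 0.4226, sin(295 deg) = -0.9063
  joint[2] = (-3.6500, 6.3220) + 6.4 * (0.4226, -0.9063) = (-3.6500 + 2.7048, 6.3220 + -5.8004) = (-0.9452, 0.5216)
End effector: (-0.9452, 0.5216)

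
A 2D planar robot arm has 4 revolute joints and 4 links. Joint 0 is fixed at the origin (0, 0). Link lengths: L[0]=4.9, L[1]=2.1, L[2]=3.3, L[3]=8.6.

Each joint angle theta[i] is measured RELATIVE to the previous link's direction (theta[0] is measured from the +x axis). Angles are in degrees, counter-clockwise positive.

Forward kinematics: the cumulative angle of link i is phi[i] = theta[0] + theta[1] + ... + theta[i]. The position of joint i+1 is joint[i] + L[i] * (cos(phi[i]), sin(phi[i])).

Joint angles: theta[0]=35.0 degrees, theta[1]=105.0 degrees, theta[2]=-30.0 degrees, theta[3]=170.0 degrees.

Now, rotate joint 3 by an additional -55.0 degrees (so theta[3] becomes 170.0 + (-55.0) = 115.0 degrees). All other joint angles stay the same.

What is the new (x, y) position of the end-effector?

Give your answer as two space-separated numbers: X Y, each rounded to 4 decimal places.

Answer: -4.8046 1.1802

Derivation:
joint[0] = (0.0000, 0.0000)  (base)
link 0: phi[0] = 35 = 35 deg
  cos(35 deg) = 0.8192, sin(35 deg) = 0.5736
  joint[1] = (0.0000, 0.0000) + 4.9 * (0.8192, 0.5736) = (0.0000 + 4.0138, 0.0000 + 2.8105) = (4.0138, 2.8105)
link 1: phi[1] = 35 + 105 = 140 deg
  cos(140 deg) = -0.7660, sin(140 deg) = 0.6428
  joint[2] = (4.0138, 2.8105) + 2.1 * (-0.7660, 0.6428) = (4.0138 + -1.6087, 2.8105 + 1.3499) = (2.4052, 4.1604)
link 2: phi[2] = 35 + 105 + -30 = 110 deg
  cos(110 deg) = -0.3420, sin(110 deg) = 0.9397
  joint[3] = (2.4052, 4.1604) + 3.3 * (-0.3420, 0.9397) = (2.4052 + -1.1287, 4.1604 + 3.1010) = (1.2765, 7.2614)
link 3: phi[3] = 35 + 105 + -30 + 115 = 225 deg
  cos(225 deg) = -0.7071, sin(225 deg) = -0.7071
  joint[4] = (1.2765, 7.2614) + 8.6 * (-0.7071, -0.7071) = (1.2765 + -6.0811, 7.2614 + -6.0811) = (-4.8046, 1.1802)
End effector: (-4.8046, 1.1802)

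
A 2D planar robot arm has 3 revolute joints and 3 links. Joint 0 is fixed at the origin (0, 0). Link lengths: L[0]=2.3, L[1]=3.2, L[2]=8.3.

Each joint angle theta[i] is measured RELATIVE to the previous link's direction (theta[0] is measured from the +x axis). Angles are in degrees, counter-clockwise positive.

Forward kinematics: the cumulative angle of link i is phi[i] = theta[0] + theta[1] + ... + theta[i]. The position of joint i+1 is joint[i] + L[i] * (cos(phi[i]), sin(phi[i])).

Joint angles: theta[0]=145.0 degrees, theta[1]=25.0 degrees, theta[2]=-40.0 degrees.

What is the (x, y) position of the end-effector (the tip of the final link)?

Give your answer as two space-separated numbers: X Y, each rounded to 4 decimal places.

joint[0] = (0.0000, 0.0000)  (base)
link 0: phi[0] = 145 = 145 deg
  cos(145 deg) = -0.8192, sin(145 deg) = 0.5736
  joint[1] = (0.0000, 0.0000) + 2.3 * (-0.8192, 0.5736) = (0.0000 + -1.8840, 0.0000 + 1.3192) = (-1.8840, 1.3192)
link 1: phi[1] = 145 + 25 = 170 deg
  cos(170 deg) = -0.9848, sin(170 deg) = 0.1736
  joint[2] = (-1.8840, 1.3192) + 3.2 * (-0.9848, 0.1736) = (-1.8840 + -3.1514, 1.3192 + 0.5557) = (-5.0354, 1.8749)
link 2: phi[2] = 145 + 25 + -40 = 130 deg
  cos(130 deg) = -0.6428, sin(130 deg) = 0.7660
  joint[3] = (-5.0354, 1.8749) + 8.3 * (-0.6428, 0.7660) = (-5.0354 + -5.3351, 1.8749 + 6.3582) = (-10.3706, 8.2331)
End effector: (-10.3706, 8.2331)

Answer: -10.3706 8.2331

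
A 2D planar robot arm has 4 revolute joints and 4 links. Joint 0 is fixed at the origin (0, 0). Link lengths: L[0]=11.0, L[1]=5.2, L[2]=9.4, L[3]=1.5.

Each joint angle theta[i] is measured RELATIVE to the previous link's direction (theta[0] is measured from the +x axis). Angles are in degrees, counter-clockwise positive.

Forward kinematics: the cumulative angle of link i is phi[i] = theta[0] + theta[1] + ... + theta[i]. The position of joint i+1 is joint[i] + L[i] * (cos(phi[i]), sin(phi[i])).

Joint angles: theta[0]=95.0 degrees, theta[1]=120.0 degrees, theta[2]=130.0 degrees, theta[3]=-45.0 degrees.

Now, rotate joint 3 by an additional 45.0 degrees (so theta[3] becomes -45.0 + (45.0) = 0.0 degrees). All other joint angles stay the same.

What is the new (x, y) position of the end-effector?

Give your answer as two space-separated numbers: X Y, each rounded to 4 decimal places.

joint[0] = (0.0000, 0.0000)  (base)
link 0: phi[0] = 95 = 95 deg
  cos(95 deg) = -0.0872, sin(95 deg) = 0.9962
  joint[1] = (0.0000, 0.0000) + 11 * (-0.0872, 0.9962) = (0.0000 + -0.9587, 0.0000 + 10.9581) = (-0.9587, 10.9581)
link 1: phi[1] = 95 + 120 = 215 deg
  cos(215 deg) = -0.8192, sin(215 deg) = -0.5736
  joint[2] = (-0.9587, 10.9581) + 5.2 * (-0.8192, -0.5736) = (-0.9587 + -4.2596, 10.9581 + -2.9826) = (-5.2183, 7.9755)
link 2: phi[2] = 95 + 120 + 130 = 345 deg
  cos(345 deg) = 0.9659, sin(345 deg) = -0.2588
  joint[3] = (-5.2183, 7.9755) + 9.4 * (0.9659, -0.2588) = (-5.2183 + 9.0797, 7.9755 + -2.4329) = (3.8614, 5.5426)
link 3: phi[3] = 95 + 120 + 130 + 0 = 345 deg
  cos(345 deg) = 0.9659, sin(345 deg) = -0.2588
  joint[4] = (3.8614, 5.5426) + 1.5 * (0.9659, -0.2588) = (3.8614 + 1.4489, 5.5426 + -0.3882) = (5.3103, 5.1544)
End effector: (5.3103, 5.1544)

Answer: 5.3103 5.1544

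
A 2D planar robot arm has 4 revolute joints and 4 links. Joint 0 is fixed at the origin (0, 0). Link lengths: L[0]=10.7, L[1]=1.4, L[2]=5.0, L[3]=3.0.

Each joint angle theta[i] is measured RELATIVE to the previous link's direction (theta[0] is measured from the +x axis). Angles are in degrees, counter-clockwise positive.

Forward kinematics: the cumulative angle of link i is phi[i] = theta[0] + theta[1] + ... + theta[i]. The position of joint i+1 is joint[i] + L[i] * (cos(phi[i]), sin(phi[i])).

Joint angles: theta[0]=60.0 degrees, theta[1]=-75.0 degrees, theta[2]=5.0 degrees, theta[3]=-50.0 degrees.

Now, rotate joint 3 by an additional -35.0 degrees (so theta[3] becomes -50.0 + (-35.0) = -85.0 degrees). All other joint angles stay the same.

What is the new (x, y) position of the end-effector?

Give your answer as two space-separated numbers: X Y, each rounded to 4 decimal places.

Answer: 11.3649 5.0473

Derivation:
joint[0] = (0.0000, 0.0000)  (base)
link 0: phi[0] = 60 = 60 deg
  cos(60 deg) = 0.5000, sin(60 deg) = 0.8660
  joint[1] = (0.0000, 0.0000) + 10.7 * (0.5000, 0.8660) = (0.0000 + 5.3500, 0.0000 + 9.2665) = (5.3500, 9.2665)
link 1: phi[1] = 60 + -75 = -15 deg
  cos(-15 deg) = 0.9659, sin(-15 deg) = -0.2588
  joint[2] = (5.3500, 9.2665) + 1.4 * (0.9659, -0.2588) = (5.3500 + 1.3523, 9.2665 + -0.3623) = (6.7023, 8.9041)
link 2: phi[2] = 60 + -75 + 5 = -10 deg
  cos(-10 deg) = 0.9848, sin(-10 deg) = -0.1736
  joint[3] = (6.7023, 8.9041) + 5 * (0.9848, -0.1736) = (6.7023 + 4.9240, 8.9041 + -0.8682) = (11.6263, 8.0359)
link 3: phi[3] = 60 + -75 + 5 + -85 = -95 deg
  cos(-95 deg) = -0.0872, sin(-95 deg) = -0.9962
  joint[4] = (11.6263, 8.0359) + 3 * (-0.0872, -0.9962) = (11.6263 + -0.2615, 8.0359 + -2.9886) = (11.3649, 5.0473)
End effector: (11.3649, 5.0473)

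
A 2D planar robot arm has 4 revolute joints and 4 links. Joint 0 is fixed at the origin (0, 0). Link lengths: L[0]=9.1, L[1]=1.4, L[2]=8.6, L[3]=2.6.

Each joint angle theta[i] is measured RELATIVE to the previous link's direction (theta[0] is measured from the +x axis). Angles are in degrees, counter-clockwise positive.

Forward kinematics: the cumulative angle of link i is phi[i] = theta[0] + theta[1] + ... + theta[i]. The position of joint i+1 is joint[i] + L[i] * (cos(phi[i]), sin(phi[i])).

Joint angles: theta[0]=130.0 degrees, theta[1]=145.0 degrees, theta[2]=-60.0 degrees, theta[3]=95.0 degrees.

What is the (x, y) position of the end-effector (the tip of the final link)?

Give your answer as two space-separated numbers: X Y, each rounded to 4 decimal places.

joint[0] = (0.0000, 0.0000)  (base)
link 0: phi[0] = 130 = 130 deg
  cos(130 deg) = -0.6428, sin(130 deg) = 0.7660
  joint[1] = (0.0000, 0.0000) + 9.1 * (-0.6428, 0.7660) = (0.0000 + -5.8494, 0.0000 + 6.9710) = (-5.8494, 6.9710)
link 1: phi[1] = 130 + 145 = 275 deg
  cos(275 deg) = 0.0872, sin(275 deg) = -0.9962
  joint[2] = (-5.8494, 6.9710) + 1.4 * (0.0872, -0.9962) = (-5.8494 + 0.1220, 6.9710 + -1.3947) = (-5.7273, 5.5763)
link 2: phi[2] = 130 + 145 + -60 = 215 deg
  cos(215 deg) = -0.8192, sin(215 deg) = -0.5736
  joint[3] = (-5.7273, 5.5763) + 8.6 * (-0.8192, -0.5736) = (-5.7273 + -7.0447, 5.5763 + -4.9328) = (-12.7721, 0.6436)
link 3: phi[3] = 130 + 145 + -60 + 95 = 310 deg
  cos(310 deg) = 0.6428, sin(310 deg) = -0.7660
  joint[4] = (-12.7721, 0.6436) + 2.6 * (0.6428, -0.7660) = (-12.7721 + 1.6712, 0.6436 + -1.9917) = (-11.1008, -1.3481)
End effector: (-11.1008, -1.3481)

Answer: -11.1008 -1.3481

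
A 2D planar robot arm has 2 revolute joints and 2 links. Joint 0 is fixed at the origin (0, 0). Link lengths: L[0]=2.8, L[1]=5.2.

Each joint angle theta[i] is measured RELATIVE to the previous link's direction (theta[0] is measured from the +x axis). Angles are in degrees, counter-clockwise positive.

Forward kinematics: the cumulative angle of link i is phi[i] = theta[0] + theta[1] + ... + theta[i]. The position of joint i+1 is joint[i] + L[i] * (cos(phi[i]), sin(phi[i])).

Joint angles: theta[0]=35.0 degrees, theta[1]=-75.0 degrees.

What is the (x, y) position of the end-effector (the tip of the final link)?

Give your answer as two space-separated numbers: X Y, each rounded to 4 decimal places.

joint[0] = (0.0000, 0.0000)  (base)
link 0: phi[0] = 35 = 35 deg
  cos(35 deg) = 0.8192, sin(35 deg) = 0.5736
  joint[1] = (0.0000, 0.0000) + 2.8 * (0.8192, 0.5736) = (0.0000 + 2.2936, 0.0000 + 1.6060) = (2.2936, 1.6060)
link 1: phi[1] = 35 + -75 = -40 deg
  cos(-40 deg) = 0.7660, sin(-40 deg) = -0.6428
  joint[2] = (2.2936, 1.6060) + 5.2 * (0.7660, -0.6428) = (2.2936 + 3.9834, 1.6060 + -3.3425) = (6.2771, -1.7365)
End effector: (6.2771, -1.7365)

Answer: 6.2771 -1.7365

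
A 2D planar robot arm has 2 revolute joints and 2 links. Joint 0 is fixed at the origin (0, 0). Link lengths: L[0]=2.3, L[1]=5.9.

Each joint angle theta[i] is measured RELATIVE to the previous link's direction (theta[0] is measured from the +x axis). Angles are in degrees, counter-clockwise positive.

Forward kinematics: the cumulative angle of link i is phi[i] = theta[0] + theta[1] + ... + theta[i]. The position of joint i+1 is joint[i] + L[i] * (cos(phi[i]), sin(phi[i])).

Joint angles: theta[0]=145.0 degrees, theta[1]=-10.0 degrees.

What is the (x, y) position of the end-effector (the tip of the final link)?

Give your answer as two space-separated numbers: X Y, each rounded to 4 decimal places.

Answer: -6.0560 5.4912

Derivation:
joint[0] = (0.0000, 0.0000)  (base)
link 0: phi[0] = 145 = 145 deg
  cos(145 deg) = -0.8192, sin(145 deg) = 0.5736
  joint[1] = (0.0000, 0.0000) + 2.3 * (-0.8192, 0.5736) = (0.0000 + -1.8840, 0.0000 + 1.3192) = (-1.8840, 1.3192)
link 1: phi[1] = 145 + -10 = 135 deg
  cos(135 deg) = -0.7071, sin(135 deg) = 0.7071
  joint[2] = (-1.8840, 1.3192) + 5.9 * (-0.7071, 0.7071) = (-1.8840 + -4.1719, 1.3192 + 4.1719) = (-6.0560, 5.4912)
End effector: (-6.0560, 5.4912)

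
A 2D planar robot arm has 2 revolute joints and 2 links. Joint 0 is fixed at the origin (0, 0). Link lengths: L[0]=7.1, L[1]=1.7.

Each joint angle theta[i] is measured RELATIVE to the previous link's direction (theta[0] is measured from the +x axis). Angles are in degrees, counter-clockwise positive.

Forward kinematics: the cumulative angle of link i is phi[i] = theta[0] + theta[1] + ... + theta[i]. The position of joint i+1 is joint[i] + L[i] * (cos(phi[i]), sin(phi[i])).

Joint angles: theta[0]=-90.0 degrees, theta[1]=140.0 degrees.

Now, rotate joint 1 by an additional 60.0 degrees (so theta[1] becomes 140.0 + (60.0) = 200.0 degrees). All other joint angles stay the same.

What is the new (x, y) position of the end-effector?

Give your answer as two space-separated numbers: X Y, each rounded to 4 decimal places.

Answer: -0.5814 -5.5025

Derivation:
joint[0] = (0.0000, 0.0000)  (base)
link 0: phi[0] = -90 = -90 deg
  cos(-90 deg) = 0.0000, sin(-90 deg) = -1.0000
  joint[1] = (0.0000, 0.0000) + 7.1 * (0.0000, -1.0000) = (0.0000 + 0.0000, 0.0000 + -7.1000) = (0.0000, -7.1000)
link 1: phi[1] = -90 + 200 = 110 deg
  cos(110 deg) = -0.3420, sin(110 deg) = 0.9397
  joint[2] = (0.0000, -7.1000) + 1.7 * (-0.3420, 0.9397) = (0.0000 + -0.5814, -7.1000 + 1.5975) = (-0.5814, -5.5025)
End effector: (-0.5814, -5.5025)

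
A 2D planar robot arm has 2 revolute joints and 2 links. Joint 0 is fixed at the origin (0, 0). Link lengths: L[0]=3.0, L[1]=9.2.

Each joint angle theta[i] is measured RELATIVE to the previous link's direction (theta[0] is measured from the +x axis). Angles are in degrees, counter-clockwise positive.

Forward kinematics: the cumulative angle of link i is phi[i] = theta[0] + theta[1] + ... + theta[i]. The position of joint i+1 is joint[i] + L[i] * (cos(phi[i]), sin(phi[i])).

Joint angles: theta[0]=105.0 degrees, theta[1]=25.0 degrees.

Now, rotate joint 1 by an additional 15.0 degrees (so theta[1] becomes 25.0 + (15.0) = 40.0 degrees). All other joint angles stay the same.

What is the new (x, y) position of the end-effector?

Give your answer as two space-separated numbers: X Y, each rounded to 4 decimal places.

joint[0] = (0.0000, 0.0000)  (base)
link 0: phi[0] = 105 = 105 deg
  cos(105 deg) = -0.2588, sin(105 deg) = 0.9659
  joint[1] = (0.0000, 0.0000) + 3 * (-0.2588, 0.9659) = (0.0000 + -0.7765, 0.0000 + 2.8978) = (-0.7765, 2.8978)
link 1: phi[1] = 105 + 40 = 145 deg
  cos(145 deg) = -0.8192, sin(145 deg) = 0.5736
  joint[2] = (-0.7765, 2.8978) + 9.2 * (-0.8192, 0.5736) = (-0.7765 + -7.5362, 2.8978 + 5.2769) = (-8.3127, 8.1747)
End effector: (-8.3127, 8.1747)

Answer: -8.3127 8.1747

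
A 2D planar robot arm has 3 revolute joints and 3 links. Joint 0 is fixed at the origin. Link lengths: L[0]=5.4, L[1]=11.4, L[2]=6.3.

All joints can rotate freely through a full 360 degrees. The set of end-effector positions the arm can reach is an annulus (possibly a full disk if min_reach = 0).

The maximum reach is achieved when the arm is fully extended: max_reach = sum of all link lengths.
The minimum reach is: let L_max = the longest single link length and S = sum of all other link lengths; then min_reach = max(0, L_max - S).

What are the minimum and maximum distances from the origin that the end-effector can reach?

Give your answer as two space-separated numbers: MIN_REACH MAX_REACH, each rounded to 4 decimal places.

Link lengths: [5.4, 11.4, 6.3]
max_reach = 5.4 + 11.4 + 6.3 = 23.1
L_max = max([5.4, 11.4, 6.3]) = 11.4
S (sum of others) = 23.1 - 11.4 = 11.7
min_reach = max(0, 11.4 - 11.7) = max(0, -0.3) = 0

Answer: 0.0000 23.1000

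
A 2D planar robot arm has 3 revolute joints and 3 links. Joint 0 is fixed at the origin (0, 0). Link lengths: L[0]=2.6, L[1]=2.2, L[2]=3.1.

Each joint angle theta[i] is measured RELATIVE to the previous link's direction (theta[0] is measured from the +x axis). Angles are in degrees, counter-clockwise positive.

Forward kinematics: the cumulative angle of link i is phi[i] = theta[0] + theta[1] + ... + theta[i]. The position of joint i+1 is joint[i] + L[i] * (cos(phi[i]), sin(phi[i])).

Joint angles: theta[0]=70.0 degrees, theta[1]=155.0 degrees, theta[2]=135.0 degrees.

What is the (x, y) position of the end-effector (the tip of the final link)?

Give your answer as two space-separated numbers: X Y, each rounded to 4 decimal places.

joint[0] = (0.0000, 0.0000)  (base)
link 0: phi[0] = 70 = 70 deg
  cos(70 deg) = 0.3420, sin(70 deg) = 0.9397
  joint[1] = (0.0000, 0.0000) + 2.6 * (0.3420, 0.9397) = (0.0000 + 0.8893, 0.0000 + 2.4432) = (0.8893, 2.4432)
link 1: phi[1] = 70 + 155 = 225 deg
  cos(225 deg) = -0.7071, sin(225 deg) = -0.7071
  joint[2] = (0.8893, 2.4432) + 2.2 * (-0.7071, -0.7071) = (0.8893 + -1.5556, 2.4432 + -1.5556) = (-0.6664, 0.8876)
link 2: phi[2] = 70 + 155 + 135 = 360 deg
  cos(360 deg) = 1.0000, sin(360 deg) = -0.0000
  joint[3] = (-0.6664, 0.8876) + 3.1 * (1.0000, -0.0000) = (-0.6664 + 3.1000, 0.8876 + -0.0000) = (2.4336, 0.8876)
End effector: (2.4336, 0.8876)

Answer: 2.4336 0.8876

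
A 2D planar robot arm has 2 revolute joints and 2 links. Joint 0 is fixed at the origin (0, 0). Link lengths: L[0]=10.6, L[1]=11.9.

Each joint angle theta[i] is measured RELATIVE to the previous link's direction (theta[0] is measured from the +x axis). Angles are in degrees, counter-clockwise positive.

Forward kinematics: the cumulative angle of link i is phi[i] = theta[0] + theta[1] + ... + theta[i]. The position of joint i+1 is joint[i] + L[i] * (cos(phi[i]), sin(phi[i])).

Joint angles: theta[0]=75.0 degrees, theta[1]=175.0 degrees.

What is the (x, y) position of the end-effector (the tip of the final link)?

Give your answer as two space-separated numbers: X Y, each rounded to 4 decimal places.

Answer: -1.3266 -0.9435

Derivation:
joint[0] = (0.0000, 0.0000)  (base)
link 0: phi[0] = 75 = 75 deg
  cos(75 deg) = 0.2588, sin(75 deg) = 0.9659
  joint[1] = (0.0000, 0.0000) + 10.6 * (0.2588, 0.9659) = (0.0000 + 2.7435, 0.0000 + 10.2388) = (2.7435, 10.2388)
link 1: phi[1] = 75 + 175 = 250 deg
  cos(250 deg) = -0.3420, sin(250 deg) = -0.9397
  joint[2] = (2.7435, 10.2388) + 11.9 * (-0.3420, -0.9397) = (2.7435 + -4.0700, 10.2388 + -11.1823) = (-1.3266, -0.9435)
End effector: (-1.3266, -0.9435)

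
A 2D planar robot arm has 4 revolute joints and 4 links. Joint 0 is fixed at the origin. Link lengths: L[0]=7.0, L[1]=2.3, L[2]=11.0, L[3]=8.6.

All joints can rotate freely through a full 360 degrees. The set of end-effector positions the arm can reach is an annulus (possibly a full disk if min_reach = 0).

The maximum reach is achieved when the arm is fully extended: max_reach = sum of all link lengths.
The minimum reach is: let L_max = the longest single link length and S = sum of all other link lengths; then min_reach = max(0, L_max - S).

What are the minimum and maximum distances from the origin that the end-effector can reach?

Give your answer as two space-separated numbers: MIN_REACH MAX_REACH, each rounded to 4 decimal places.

Answer: 0.0000 28.9000

Derivation:
Link lengths: [7.0, 2.3, 11.0, 8.6]
max_reach = 7 + 2.3 + 11 + 8.6 = 28.9
L_max = max([7.0, 2.3, 11.0, 8.6]) = 11
S (sum of others) = 28.9 - 11 = 17.9
min_reach = max(0, 11 - 17.9) = max(0, -6.9) = 0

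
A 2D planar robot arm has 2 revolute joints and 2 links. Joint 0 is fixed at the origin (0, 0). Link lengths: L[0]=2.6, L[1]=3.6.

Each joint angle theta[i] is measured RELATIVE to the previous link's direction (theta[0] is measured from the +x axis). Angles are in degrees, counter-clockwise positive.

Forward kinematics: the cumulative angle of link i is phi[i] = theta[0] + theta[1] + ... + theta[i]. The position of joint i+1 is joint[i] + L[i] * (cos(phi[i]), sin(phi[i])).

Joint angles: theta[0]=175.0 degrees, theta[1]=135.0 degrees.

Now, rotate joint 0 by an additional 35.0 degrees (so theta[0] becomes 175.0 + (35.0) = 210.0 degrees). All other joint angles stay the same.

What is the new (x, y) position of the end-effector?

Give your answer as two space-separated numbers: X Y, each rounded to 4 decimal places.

joint[0] = (0.0000, 0.0000)  (base)
link 0: phi[0] = 210 = 210 deg
  cos(210 deg) = -0.8660, sin(210 deg) = -0.5000
  joint[1] = (0.0000, 0.0000) + 2.6 * (-0.8660, -0.5000) = (0.0000 + -2.2517, 0.0000 + -1.3000) = (-2.2517, -1.3000)
link 1: phi[1] = 210 + 135 = 345 deg
  cos(345 deg) = 0.9659, sin(345 deg) = -0.2588
  joint[2] = (-2.2517, -1.3000) + 3.6 * (0.9659, -0.2588) = (-2.2517 + 3.4773, -1.3000 + -0.9317) = (1.2257, -2.2317)
End effector: (1.2257, -2.2317)

Answer: 1.2257 -2.2317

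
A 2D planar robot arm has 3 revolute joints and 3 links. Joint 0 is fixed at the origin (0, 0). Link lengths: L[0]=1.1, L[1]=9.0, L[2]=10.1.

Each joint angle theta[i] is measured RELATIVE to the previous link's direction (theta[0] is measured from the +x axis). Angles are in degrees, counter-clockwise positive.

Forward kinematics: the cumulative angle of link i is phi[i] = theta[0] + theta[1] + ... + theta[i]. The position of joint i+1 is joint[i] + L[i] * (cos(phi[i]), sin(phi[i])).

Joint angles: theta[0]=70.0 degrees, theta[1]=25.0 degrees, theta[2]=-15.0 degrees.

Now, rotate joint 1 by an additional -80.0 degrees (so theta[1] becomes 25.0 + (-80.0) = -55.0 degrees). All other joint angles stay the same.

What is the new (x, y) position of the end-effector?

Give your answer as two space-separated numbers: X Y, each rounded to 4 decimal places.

joint[0] = (0.0000, 0.0000)  (base)
link 0: phi[0] = 70 = 70 deg
  cos(70 deg) = 0.3420, sin(70 deg) = 0.9397
  joint[1] = (0.0000, 0.0000) + 1.1 * (0.3420, 0.9397) = (0.0000 + 0.3762, 0.0000 + 1.0337) = (0.3762, 1.0337)
link 1: phi[1] = 70 + -55 = 15 deg
  cos(15 deg) = 0.9659, sin(15 deg) = 0.2588
  joint[2] = (0.3762, 1.0337) + 9 * (0.9659, 0.2588) = (0.3762 + 8.6933, 1.0337 + 2.3294) = (9.0696, 3.3630)
link 2: phi[2] = 70 + -55 + -15 = 0 deg
  cos(0 deg) = 1.0000, sin(0 deg) = 0.0000
  joint[3] = (9.0696, 3.3630) + 10.1 * (1.0000, 0.0000) = (9.0696 + 10.1000, 3.3630 + 0.0000) = (19.1696, 3.3630)
End effector: (19.1696, 3.3630)

Answer: 19.1696 3.3630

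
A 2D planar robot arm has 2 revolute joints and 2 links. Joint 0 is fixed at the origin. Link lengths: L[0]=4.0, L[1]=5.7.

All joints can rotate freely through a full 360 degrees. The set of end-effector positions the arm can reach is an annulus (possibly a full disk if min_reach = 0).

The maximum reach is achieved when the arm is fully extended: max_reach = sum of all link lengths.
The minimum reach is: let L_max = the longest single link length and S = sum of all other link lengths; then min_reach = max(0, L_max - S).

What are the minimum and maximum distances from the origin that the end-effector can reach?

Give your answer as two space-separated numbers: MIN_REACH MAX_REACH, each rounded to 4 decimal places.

Link lengths: [4.0, 5.7]
max_reach = 4 + 5.7 = 9.7
L_max = max([4.0, 5.7]) = 5.7
S (sum of others) = 9.7 - 5.7 = 4
min_reach = max(0, 5.7 - 4) = max(0, 1.7) = 1.7

Answer: 1.7000 9.7000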